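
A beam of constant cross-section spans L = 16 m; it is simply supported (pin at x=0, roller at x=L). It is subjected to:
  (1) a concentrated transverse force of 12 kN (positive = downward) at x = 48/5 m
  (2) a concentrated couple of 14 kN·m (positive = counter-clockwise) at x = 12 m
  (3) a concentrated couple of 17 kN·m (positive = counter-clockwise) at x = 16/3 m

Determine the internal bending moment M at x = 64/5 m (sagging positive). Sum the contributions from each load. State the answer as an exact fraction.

Load 1 — point force P=12 kN at a=48/5 m (b=L-a=32/5):
  M_1 = Pa(L-x)/L  [x>a] = 12·(48/5)·(16-(64/5))/16 = 576/25 kN·m
Load 2 — applied couple M₀=14 kN·m at a=12 m (b=L-a=4):
  M_2 = M₀x/L - M₀  [x>a] = 14·(64/5)/16 - 14 = -14/5 kN·m
Load 3 — applied couple M₀=17 kN·m at a=16/3 m (b=L-a=32/3):
  M_3 = M₀x/L - M₀  [x>a] = 17·(64/5)/16 - 17 = -17/5 kN·m
Superposition: M = Σ M_i = 421/25 kN·m ≈ 16.840000 kN·m

M(64/5) = 421/25 kN·m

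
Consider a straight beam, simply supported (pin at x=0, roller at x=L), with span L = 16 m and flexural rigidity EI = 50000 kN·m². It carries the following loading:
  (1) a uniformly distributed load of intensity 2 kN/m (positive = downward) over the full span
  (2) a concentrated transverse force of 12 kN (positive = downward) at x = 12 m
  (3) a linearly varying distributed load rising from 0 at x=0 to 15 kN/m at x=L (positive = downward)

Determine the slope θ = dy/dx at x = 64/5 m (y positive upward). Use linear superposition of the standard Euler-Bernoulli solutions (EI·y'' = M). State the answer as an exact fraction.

θ(64/5) = 13367/468750 rad

Load 1 — uniform load w=2 kN/m over full span:
  θ_1 = -w(L³-6Lx²+4x³)/(24EI) = -2·(16³-6·16·(64/5)²+4·(64/5)³)/(24·50000) = 2112/390625 rad
Load 2 — point force P=12 kN at a=12 m (b=L-a=4):
  θ_2 = -Pa(2L²-6Lx+3x²+a²)/(6LEI)  [x>a] = -12·12·(2·16²-6·16·(64/5)+3·(64/5)²+12²)/(6·16·50000) = 381/156250 rad
Load 3 — triangular load w₀=15 kN/m (0→w₀ over full span):
  θ_3 = -w₀(7L⁴-30L²x²+15x⁴)/(360LEI) = -15·(7·16⁴-30·16²·(64/5)²+15·(64/5)⁴)/(360·16·50000) = 24224/1171875 rad
Superposition: θ = Σ θ_i = 13367/468750 rad ≈ 0.028516 rad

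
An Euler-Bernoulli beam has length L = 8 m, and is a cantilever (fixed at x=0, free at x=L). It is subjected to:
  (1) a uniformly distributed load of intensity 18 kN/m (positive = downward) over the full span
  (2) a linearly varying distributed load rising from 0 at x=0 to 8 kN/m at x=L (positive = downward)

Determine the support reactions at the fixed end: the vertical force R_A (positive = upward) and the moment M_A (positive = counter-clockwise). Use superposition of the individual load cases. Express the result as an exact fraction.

Load 1 — uniform load w=18 kN/m over full span:
  R_A = wL = 18·8 = 144 kN
  M_A = wL²/2 = 18·8²/2 = 576 kN·m
Load 2 — triangular load w₀=8 kN/m (0→w₀ over full span):
  R_A = w₀L/2 = 8·8/2 = 32 kN
  M_A = w₀L²/3 = 8·8²/3 = 512/3 kN·m
Superposition: R_A = 176 kN, M_A = 2240/3 kN·m

R_A = 176 kN, M_A = 2240/3 kN·m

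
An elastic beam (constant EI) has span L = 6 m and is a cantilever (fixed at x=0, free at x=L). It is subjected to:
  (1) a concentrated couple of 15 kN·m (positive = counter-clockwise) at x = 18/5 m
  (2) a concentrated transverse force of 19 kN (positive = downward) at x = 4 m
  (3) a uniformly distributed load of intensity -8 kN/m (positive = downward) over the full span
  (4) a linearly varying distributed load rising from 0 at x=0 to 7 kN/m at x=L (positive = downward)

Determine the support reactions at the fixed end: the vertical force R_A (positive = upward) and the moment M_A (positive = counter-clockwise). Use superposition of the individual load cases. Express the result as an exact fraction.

Load 1 — applied couple M₀=15 kN·m at a=18/5 m (b=L-a=12/5):
  R_A = 0 kN
  M_A = -M₀ = -15 kN·m
Load 2 — point force P=19 kN at a=4 m (b=L-a=2):
  R_A = P = 19 kN
  M_A = Pa = 19·4 = 76 kN·m
Load 3 — uniform load w=-8 kN/m over full span:
  R_A = wL = (-8)·6 = -48 kN
  M_A = wL²/2 = (-8)·6²/2 = -144 kN·m
Load 4 — triangular load w₀=7 kN/m (0→w₀ over full span):
  R_A = w₀L/2 = 7·6/2 = 21 kN
  M_A = w₀L²/3 = 7·6²/3 = 84 kN·m
Superposition: R_A = -8 kN, M_A = 1 kN·m

R_A = -8 kN, M_A = 1 kN·m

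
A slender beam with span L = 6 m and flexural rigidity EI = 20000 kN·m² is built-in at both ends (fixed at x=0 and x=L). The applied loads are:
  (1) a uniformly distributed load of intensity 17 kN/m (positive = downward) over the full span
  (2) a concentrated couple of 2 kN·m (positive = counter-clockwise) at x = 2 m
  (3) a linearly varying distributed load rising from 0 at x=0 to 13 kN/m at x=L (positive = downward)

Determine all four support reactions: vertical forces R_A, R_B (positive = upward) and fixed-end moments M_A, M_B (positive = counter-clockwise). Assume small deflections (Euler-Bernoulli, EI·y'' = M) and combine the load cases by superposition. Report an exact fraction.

Load 1 — uniform load w=17 kN/m over full span:
  R_A = wL/2 = 17·6/2 = 51 kN
  M_A = wL²/12 = 17·6²/12 = 51 kN·m
  R_B = wL/2 = 17·6/2 = 51 kN
  M_B = -wL²/12 = -17·6²/12 = -51 kN·m
Load 2 — applied couple M₀=2 kN·m at a=2 m (b=L-a=4):
  R_A = 6M₀ab/L³ = 6·2·2·4/6³ = 4/9 kN
  M_A = M₀b(2a-b)/L² = 2·4·(2·2-4)/6² = 0 kN·m
  R_B = -6M₀ab/L³ = -6·2·2·4/6³ = -4/9 kN
  M_B = M₀a(2b-a)/L² = 2·2·(2·4-2)/6² = 2/3 kN·m
Load 3 — triangular load w₀=13 kN/m (0→w₀ over full span):
  R_A = 3w₀L/20 = 3·13·6/20 = 117/10 kN
  M_A = w₀L²/30 = 13·6²/30 = 78/5 kN·m
  R_B = 7w₀L/20 = 7·13·6/20 = 273/10 kN
  M_B = -w₀L²/20 = -13·6²/20 = -117/5 kN·m
Superposition: R_A = 5683/90 kN, M_A = 333/5 kN·m, R_B = 7007/90 kN, M_B = -1106/15 kN·m

R_A = 5683/90 kN, M_A = 333/5 kN·m, R_B = 7007/90 kN, M_B = -1106/15 kN·m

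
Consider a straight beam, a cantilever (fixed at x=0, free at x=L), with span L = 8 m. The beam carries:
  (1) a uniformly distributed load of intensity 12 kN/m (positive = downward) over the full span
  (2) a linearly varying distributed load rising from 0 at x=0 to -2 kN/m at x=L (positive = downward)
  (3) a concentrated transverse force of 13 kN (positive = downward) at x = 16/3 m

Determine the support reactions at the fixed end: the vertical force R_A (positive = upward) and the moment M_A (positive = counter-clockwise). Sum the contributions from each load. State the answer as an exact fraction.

R_A = 101 kN, M_A = 1232/3 kN·m

Load 1 — uniform load w=12 kN/m over full span:
  R_A = wL = 12·8 = 96 kN
  M_A = wL²/2 = 12·8²/2 = 384 kN·m
Load 2 — triangular load w₀=-2 kN/m (0→w₀ over full span):
  R_A = w₀L/2 = (-2)·8/2 = -8 kN
  M_A = w₀L²/3 = (-2)·8²/3 = -128/3 kN·m
Load 3 — point force P=13 kN at a=16/3 m (b=L-a=8/3):
  R_A = P = 13 kN
  M_A = Pa = 13·(16/3) = 208/3 kN·m
Superposition: R_A = 101 kN, M_A = 1232/3 kN·m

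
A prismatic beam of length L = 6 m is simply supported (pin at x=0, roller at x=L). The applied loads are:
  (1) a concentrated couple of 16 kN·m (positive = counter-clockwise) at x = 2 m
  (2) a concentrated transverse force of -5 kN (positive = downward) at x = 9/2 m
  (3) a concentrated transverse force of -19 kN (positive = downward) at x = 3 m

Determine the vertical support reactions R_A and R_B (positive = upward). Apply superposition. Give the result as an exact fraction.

R_A = -97/12 kN, R_B = -191/12 kN

Load 1 — applied couple M₀=16 kN·m at a=2 m (b=L-a=4):
  R_A = M₀/L = 16/6 = 8/3 kN
  R_B = -M₀/L = -16/6 = -8/3 kN
Load 2 — point force P=-5 kN at a=9/2 m (b=L-a=3/2):
  R_A = Pb/L = (-5)·(3/2)/6 = -5/4 kN
  R_B = Pa/L = (-5)·(9/2)/6 = -15/4 kN
Load 3 — point force P=-19 kN at a=3 m (b=L-a=3):
  R_A = Pb/L = (-19)·3/6 = -19/2 kN
  R_B = Pa/L = (-19)·3/6 = -19/2 kN
Superposition: R_A = -97/12 kN, R_B = -191/12 kN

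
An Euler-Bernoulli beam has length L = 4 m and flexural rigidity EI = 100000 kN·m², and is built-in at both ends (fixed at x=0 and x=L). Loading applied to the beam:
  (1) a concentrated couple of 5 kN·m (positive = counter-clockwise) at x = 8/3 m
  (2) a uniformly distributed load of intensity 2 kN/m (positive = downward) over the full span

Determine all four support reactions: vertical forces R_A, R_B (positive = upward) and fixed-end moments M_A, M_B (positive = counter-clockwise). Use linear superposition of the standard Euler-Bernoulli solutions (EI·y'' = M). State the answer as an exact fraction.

R_A = 17/3 kN, M_A = 13/3 kN·m, R_B = 7/3 kN, M_B = -8/3 kN·m

Load 1 — applied couple M₀=5 kN·m at a=8/3 m (b=L-a=4/3):
  R_A = 6M₀ab/L³ = 6·5·(8/3)·(4/3)/4³ = 5/3 kN
  M_A = M₀b(2a-b)/L² = 5·(4/3)·(2·(8/3)-(4/3))/4² = 5/3 kN·m
  R_B = -6M₀ab/L³ = -6·5·(8/3)·(4/3)/4³ = -5/3 kN
  M_B = M₀a(2b-a)/L² = 5·(8/3)·(2·(4/3)-(8/3))/4² = 0 kN·m
Load 2 — uniform load w=2 kN/m over full span:
  R_A = wL/2 = 2·4/2 = 4 kN
  M_A = wL²/12 = 2·4²/12 = 8/3 kN·m
  R_B = wL/2 = 2·4/2 = 4 kN
  M_B = -wL²/12 = -2·4²/12 = -8/3 kN·m
Superposition: R_A = 17/3 kN, M_A = 13/3 kN·m, R_B = 7/3 kN, M_B = -8/3 kN·m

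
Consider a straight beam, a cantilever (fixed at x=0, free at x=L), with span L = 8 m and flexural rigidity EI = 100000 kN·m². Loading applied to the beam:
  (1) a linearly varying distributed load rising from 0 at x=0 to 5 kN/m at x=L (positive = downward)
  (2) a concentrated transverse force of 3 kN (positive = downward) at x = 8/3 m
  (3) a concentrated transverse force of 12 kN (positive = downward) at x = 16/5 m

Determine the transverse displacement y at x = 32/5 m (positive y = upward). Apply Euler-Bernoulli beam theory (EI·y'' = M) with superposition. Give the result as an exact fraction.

Load 1 — triangular load w₀=5 kN/m (0→w₀ over full span):
  y_1 = (w₀Lx³/12-w₀L²x²/6-w₀x⁵/(120L))/EI = (5·8·(32/5)³/12-5·8²·(32/5)²/6-5·(32/5)⁵/(120·8))/100000 = -400384/29296875 m
Load 2 — point force P=3 kN at a=8/3 m (b=L-a=16/3):
  y_2 = -Pa²(3x-a)/(6EI)  [x>a] = -3·(8/3)²·(3·(32/5)-(8/3))/(6·100000) = -248/421875 m
Load 3 — point force P=12 kN at a=16/5 m (b=L-a=24/5):
  y_3 = -Pa²(3x-a)/(6EI)  [x>a] = -12·(16/5)²·(3·(32/5)-(16/5))/(6·100000) = -256/78125 m
Superposition: y = Σ y_i = -4622456/263671875 m ≈ -0.017531 m

y(32/5) = -4622456/263671875 m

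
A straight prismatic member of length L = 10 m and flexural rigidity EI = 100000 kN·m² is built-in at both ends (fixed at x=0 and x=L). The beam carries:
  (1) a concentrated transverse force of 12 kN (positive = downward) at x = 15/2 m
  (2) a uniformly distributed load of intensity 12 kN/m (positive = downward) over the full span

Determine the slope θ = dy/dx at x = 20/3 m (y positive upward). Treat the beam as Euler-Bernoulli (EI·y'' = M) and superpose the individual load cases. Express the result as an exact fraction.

Load 1 — point force P=12 kN at a=15/2 m (b=L-a=5/2):
  θ_1 = -Pb²x(2aL-(3a+b)x)/(2L³EI)  [x≤a] = -12·(5/2)²·(20/3)·(2·(15/2)·10-(3·(15/2)+(5/2))·(20/3))/(2·10³·100000) = 1/24000 rad
Load 2 — uniform load w=12 kN/m over full span:
  θ_2 = -wx(L-x)(L-2x)/(12EI) = -12·(20/3)·(10-(20/3))·(10-2·(20/3))/(12·100000) = 1/1350 rad
Superposition: θ = Σ θ_i = 169/216000 rad ≈ 0.000782 rad

θ(20/3) = 169/216000 rad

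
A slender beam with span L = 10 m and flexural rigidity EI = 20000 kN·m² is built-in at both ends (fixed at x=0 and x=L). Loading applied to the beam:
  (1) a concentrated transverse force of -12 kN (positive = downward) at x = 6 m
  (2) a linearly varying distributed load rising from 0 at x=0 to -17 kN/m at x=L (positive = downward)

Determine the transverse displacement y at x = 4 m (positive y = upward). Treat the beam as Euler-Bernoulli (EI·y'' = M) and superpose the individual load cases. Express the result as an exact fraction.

Load 1 — point force P=-12 kN at a=6 m (b=L-a=4):
  y_1 = -Pb²x²(3aL-(3a+b)x)/(6L³EI)  [x≤a] = -(-12)·4²·4²·(3·6·10-(3·6+4)·4)/(6·10³·20000) = 184/78125 m
Load 2 — triangular load w₀=-17 kN/m (0→w₀ over full span):
  y_2 = -w₀x²(L-x)²(x+2L)/(120LEI) = -(-17)·4²·(10-4)²·(4+2·10)/(120·10·20000) = 153/15625 m
Superposition: y = Σ y_i = 949/78125 m ≈ 0.012147 m

y(4) = 949/78125 m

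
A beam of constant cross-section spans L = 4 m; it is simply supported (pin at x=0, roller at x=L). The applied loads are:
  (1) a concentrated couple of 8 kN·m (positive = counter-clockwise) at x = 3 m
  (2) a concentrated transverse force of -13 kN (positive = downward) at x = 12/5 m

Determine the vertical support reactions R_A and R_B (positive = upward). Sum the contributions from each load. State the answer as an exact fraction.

Load 1 — applied couple M₀=8 kN·m at a=3 m (b=L-a=1):
  R_A = M₀/L = 8/4 = 2 kN
  R_B = -M₀/L = -8/4 = -2 kN
Load 2 — point force P=-13 kN at a=12/5 m (b=L-a=8/5):
  R_A = Pb/L = (-13)·(8/5)/4 = -26/5 kN
  R_B = Pa/L = (-13)·(12/5)/4 = -39/5 kN
Superposition: R_A = -16/5 kN, R_B = -49/5 kN

R_A = -16/5 kN, R_B = -49/5 kN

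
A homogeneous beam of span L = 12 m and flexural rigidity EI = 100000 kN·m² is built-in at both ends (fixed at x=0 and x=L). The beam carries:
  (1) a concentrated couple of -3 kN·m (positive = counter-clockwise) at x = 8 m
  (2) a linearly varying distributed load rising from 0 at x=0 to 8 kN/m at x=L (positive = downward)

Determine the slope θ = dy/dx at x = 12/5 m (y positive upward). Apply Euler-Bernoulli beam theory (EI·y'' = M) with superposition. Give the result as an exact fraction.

θ(12/5) = -7839/15625000 rad

Load 1 — applied couple M₀=-3 kN·m at a=8 m (b=L-a=4):
  θ_1 = (R_Ax²/2 - M_Ax)/EI  [x≤a] with R_A=-1/3, M_A=-1 = ((-1/3)·(12/5)²/2 - (-1)·(12/5))/100000 = 9/625000 rad
Load 2 — triangular load w₀=8 kN/m (0→w₀ over full span):
  θ_2 = -w₀(2x(L-x)(L-2x)(x+2L)+x²(L-x)²)/(120LEI) = -8·(2·(12/5)·(12-(12/5))·(12-2·(12/5))·((12/5)+2·12)+(12/5)²·(12-(12/5))²)/(120·12·100000) = -1008/1953125 rad
Superposition: θ = Σ θ_i = -7839/15625000 rad ≈ -0.000502 rad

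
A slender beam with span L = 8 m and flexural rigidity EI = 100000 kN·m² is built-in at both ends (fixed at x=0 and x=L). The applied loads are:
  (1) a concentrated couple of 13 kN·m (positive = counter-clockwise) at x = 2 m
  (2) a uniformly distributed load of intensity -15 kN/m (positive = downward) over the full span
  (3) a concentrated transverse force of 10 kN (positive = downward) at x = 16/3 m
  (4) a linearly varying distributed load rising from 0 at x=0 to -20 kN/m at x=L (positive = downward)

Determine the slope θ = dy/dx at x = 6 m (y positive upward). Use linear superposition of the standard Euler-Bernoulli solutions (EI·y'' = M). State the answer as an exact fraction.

Load 1 — applied couple M₀=13 kN·m at a=2 m (b=L-a=6):
  θ_1 = (R_Ax²/2 - M_Ax - M₀(x-a))/EI  [x>a] with R_A=117/64, M_A=-39/16 = ((117/64)·6²/2 - (-39/16)·6 - 13·(6-2))/100000 = -143/3200000 rad
Load 2 — uniform load w=-15 kN/m over full span:
  θ_2 = -wx(L-x)(L-2x)/(12EI) = -(-15)·6·(8-6)·(8-2·6)/(12·100000) = -3/5000 rad
Load 3 — point force P=10 kN at a=16/3 m (b=L-a=8/3):
  θ_3 = Pa²(L-x)(2bL-(3b+a)(L-x))/(2L³EI)  [x>a] = 10·(16/3)²·(8-6)·(2·(8/3)·8-(3·(8/3)+(16/3))·(8-6))/(2·8³·100000) = 1/11250 rad
Load 4 — triangular load w₀=-20 kN/m (0→w₀ over full span):
  θ_4 = -w₀(2x(L-x)(L-2x)(x+2L)+x²(L-x)²)/(120LEI) = -(-20)·(2·6·(8-6)·(8-2·6)·(6+2·8)+6²·(8-6)²)/(120·8·100000) = -41/100000 rad
Superposition: θ = Σ θ_i = -5563/5760000 rad ≈ -0.000966 rad

θ(6) = -5563/5760000 rad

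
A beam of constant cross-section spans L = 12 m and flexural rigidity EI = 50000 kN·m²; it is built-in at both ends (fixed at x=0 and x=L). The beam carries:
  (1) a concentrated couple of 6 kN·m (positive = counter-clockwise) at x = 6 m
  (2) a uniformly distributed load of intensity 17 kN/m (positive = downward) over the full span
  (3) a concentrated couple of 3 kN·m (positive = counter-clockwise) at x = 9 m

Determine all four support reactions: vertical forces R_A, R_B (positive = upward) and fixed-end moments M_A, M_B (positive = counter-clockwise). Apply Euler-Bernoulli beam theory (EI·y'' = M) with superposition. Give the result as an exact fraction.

R_A = 3297/32 kN, M_A = 3303/16 kN·m, R_B = 3231/32 kN, M_B = -3249/16 kN·m

Load 1 — applied couple M₀=6 kN·m at a=6 m (b=L-a=6):
  R_A = 6M₀ab/L³ = 6·6·6·6/12³ = 3/4 kN
  M_A = M₀b(2a-b)/L² = 6·6·(2·6-6)/12² = 3/2 kN·m
  R_B = -6M₀ab/L³ = -6·6·6·6/12³ = -3/4 kN
  M_B = M₀a(2b-a)/L² = 6·6·(2·6-6)/12² = 3/2 kN·m
Load 2 — uniform load w=17 kN/m over full span:
  R_A = wL/2 = 17·12/2 = 102 kN
  M_A = wL²/12 = 17·12²/12 = 204 kN·m
  R_B = wL/2 = 17·12/2 = 102 kN
  M_B = -wL²/12 = -17·12²/12 = -204 kN·m
Load 3 — applied couple M₀=3 kN·m at a=9 m (b=L-a=3):
  R_A = 6M₀ab/L³ = 6·3·9·3/12³ = 9/32 kN
  M_A = M₀b(2a-b)/L² = 3·3·(2·9-3)/12² = 15/16 kN·m
  R_B = -6M₀ab/L³ = -6·3·9·3/12³ = -9/32 kN
  M_B = M₀a(2b-a)/L² = 3·9·(2·3-9)/12² = -9/16 kN·m
Superposition: R_A = 3297/32 kN, M_A = 3303/16 kN·m, R_B = 3231/32 kN, M_B = -3249/16 kN·m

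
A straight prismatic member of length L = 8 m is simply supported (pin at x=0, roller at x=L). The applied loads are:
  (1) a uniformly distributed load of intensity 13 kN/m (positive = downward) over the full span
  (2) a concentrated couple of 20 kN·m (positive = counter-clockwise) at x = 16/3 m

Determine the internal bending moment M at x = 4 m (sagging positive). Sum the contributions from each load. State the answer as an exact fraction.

M(4) = 114 kN·m

Load 1 — uniform load w=13 kN/m over full span:
  M_1 = wx(L-x)/2 = 13·4·(8-4)/2 = 104 kN·m
Load 2 — applied couple M₀=20 kN·m at a=16/3 m (b=L-a=8/3):
  M_2 = M₀x/L  [x≤a] = 20·4/8 = 10 kN·m
Superposition: M = Σ M_i = 114 kN·m ≈ 114.000000 kN·m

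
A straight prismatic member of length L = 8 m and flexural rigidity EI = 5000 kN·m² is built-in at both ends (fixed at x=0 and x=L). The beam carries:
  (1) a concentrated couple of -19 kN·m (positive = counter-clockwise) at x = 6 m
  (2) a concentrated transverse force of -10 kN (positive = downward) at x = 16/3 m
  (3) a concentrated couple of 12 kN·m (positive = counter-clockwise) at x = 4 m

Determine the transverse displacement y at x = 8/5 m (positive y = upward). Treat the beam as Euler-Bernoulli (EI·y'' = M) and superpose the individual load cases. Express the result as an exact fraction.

y(8/5) = 47017/25312500 m

Load 1 — applied couple M₀=-19 kN·m at a=6 m (b=L-a=2):
  y_1 = (R_Ax³/6 - M_Ax²/2)/EI  [x≤a] with R_A=-171/64, M_A=-95/16 = ((-171/64)·(8/5)³/6 - (-95/16)·(8/5)²/2)/5000 = 361/312500 m
Load 2 — point force P=-10 kN at a=16/3 m (b=L-a=8/3):
  y_2 = -Pb²x²(3aL-(3a+b)x)/(6L³EI)  [x≤a] = -(-10)·(8/3)²·(8/5)²·(3·(16/3)·8-(3·(16/3)+(8/3))·(8/5))/(6·8³·5000) = 1472/1265625 m
Load 3 — applied couple M₀=12 kN·m at a=4 m (b=L-a=4):
  y_3 = (R_Ax³/6 - M_Ax²/2)/EI  [x≤a] with R_A=9/4, M_A=3 = ((9/4)·(8/5)³/6 - 3·(8/5)²/2)/5000 = -36/78125 m
Superposition: y = Σ y_i = 47017/25312500 m ≈ 0.001857 m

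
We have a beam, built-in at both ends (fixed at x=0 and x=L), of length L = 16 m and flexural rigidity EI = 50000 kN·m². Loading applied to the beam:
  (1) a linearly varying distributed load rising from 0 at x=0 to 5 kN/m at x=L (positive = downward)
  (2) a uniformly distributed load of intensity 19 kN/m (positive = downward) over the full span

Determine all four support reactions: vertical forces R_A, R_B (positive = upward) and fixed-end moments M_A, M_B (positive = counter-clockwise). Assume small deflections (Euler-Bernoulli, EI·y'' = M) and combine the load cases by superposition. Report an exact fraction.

R_A = 164 kN, M_A = 448 kN·m, R_B = 180 kN, M_B = -1408/3 kN·m

Load 1 — triangular load w₀=5 kN/m (0→w₀ over full span):
  R_A = 3w₀L/20 = 3·5·16/20 = 12 kN
  M_A = w₀L²/30 = 5·16²/30 = 128/3 kN·m
  R_B = 7w₀L/20 = 7·5·16/20 = 28 kN
  M_B = -w₀L²/20 = -5·16²/20 = -64 kN·m
Load 2 — uniform load w=19 kN/m over full span:
  R_A = wL/2 = 19·16/2 = 152 kN
  M_A = wL²/12 = 19·16²/12 = 1216/3 kN·m
  R_B = wL/2 = 19·16/2 = 152 kN
  M_B = -wL²/12 = -19·16²/12 = -1216/3 kN·m
Superposition: R_A = 164 kN, M_A = 448 kN·m, R_B = 180 kN, M_B = -1408/3 kN·m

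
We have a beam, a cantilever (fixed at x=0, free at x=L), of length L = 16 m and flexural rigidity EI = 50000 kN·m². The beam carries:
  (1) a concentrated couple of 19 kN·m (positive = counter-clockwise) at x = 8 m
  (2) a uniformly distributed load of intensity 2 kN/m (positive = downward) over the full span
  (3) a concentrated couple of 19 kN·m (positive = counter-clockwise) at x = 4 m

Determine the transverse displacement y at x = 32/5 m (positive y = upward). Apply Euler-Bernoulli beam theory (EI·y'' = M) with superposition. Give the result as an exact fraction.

y(32/5) = -254771/3906250 m

Load 1 — applied couple M₀=19 kN·m at a=8 m (b=L-a=8):
  y_1 = M₀x²/(2EI)  [x≤a] = 19·(32/5)²/(2·50000) = 608/78125 m
Load 2 — uniform load w=2 kN/m over full span:
  y_2 = -wx²(x²-4Lx+6L²)/(24EI) = -2·(32/5)²·((32/5)²-4·16·(32/5)+6·16²)/(24·50000) = -155648/1953125 m
Load 3 — applied couple M₀=19 kN·m at a=4 m (b=L-a=12):
  y_3 = M₀a(2x-a)/(2EI)  [x>a] = 19·4·(2·(32/5)-4)/(2·50000) = 209/31250 m
Superposition: y = Σ y_i = -254771/3906250 m ≈ -0.065221 m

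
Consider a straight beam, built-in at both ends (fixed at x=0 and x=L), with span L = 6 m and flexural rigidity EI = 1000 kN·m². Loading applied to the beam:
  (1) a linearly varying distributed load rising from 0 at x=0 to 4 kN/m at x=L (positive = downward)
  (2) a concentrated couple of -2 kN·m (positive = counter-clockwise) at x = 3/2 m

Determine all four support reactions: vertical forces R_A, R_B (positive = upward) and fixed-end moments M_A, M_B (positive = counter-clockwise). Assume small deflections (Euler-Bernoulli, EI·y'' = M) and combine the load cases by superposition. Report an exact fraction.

R_A = 129/40 kN, M_A = 207/40 kN·m, R_B = 351/40 kN, M_B = -313/40 kN·m

Load 1 — triangular load w₀=4 kN/m (0→w₀ over full span):
  R_A = 3w₀L/20 = 3·4·6/20 = 18/5 kN
  M_A = w₀L²/30 = 4·6²/30 = 24/5 kN·m
  R_B = 7w₀L/20 = 7·4·6/20 = 42/5 kN
  M_B = -w₀L²/20 = -4·6²/20 = -36/5 kN·m
Load 2 — applied couple M₀=-2 kN·m at a=3/2 m (b=L-a=9/2):
  R_A = 6M₀ab/L³ = 6·(-2)·(3/2)·(9/2)/6³ = -3/8 kN
  M_A = M₀b(2a-b)/L² = (-2)·(9/2)·(2·(3/2)-(9/2))/6² = 3/8 kN·m
  R_B = -6M₀ab/L³ = -6·(-2)·(3/2)·(9/2)/6³ = 3/8 kN
  M_B = M₀a(2b-a)/L² = (-2)·(3/2)·(2·(9/2)-(3/2))/6² = -5/8 kN·m
Superposition: R_A = 129/40 kN, M_A = 207/40 kN·m, R_B = 351/40 kN, M_B = -313/40 kN·m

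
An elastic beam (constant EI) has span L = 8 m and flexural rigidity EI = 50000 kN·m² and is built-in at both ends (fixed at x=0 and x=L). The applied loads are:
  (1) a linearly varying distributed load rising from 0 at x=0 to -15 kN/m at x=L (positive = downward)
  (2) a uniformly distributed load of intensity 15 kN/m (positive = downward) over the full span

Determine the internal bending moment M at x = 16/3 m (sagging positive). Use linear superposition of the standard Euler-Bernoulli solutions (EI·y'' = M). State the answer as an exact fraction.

M(16/3) = 272/27 kN·m

Load 1 — triangular load w₀=-15 kN/m (0→w₀ over full span):
  M_1 = 3w₀Lx/20 - w₀L²/30 - w₀x³/(6L) = 3·(-15)·8·(16/3)/20 - (-15)·8²/30 - (-15)·(16/3)³/(6·8) = -448/27 kN·m
Load 2 — uniform load w=15 kN/m over full span:
  M_2 = wLx/2 - wL²/12 - wx²/2 = 15·8·(16/3)/2 - 15·8²/12 - 15·(16/3)²/2 = 80/3 kN·m
Superposition: M = Σ M_i = 272/27 kN·m ≈ 10.074074 kN·m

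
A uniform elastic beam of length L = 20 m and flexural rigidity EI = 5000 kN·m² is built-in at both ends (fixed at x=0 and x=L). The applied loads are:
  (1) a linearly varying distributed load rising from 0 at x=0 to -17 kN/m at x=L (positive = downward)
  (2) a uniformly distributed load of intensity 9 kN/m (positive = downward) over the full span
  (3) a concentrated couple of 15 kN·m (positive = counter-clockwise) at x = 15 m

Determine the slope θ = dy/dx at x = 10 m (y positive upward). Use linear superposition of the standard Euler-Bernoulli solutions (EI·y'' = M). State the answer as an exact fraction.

θ(10) = 127/9600 rad

Load 1 — triangular load w₀=-17 kN/m (0→w₀ over full span):
  θ_1 = -w₀(2x(L-x)(L-2x)(x+2L)+x²(L-x)²)/(120LEI) = -(-17)·(2·10·(20-10)·(20-2·10)·(10+2·20)+10²·(20-10)²)/(120·20·5000) = 17/1200 rad
Load 2 — uniform load w=9 kN/m over full span:
  θ_2 = -wx(L-x)(L-2x)/(12EI) = -9·10·(20-10)·(20-2·10)/(12·5000) = 0 rad
Load 3 — applied couple M₀=15 kN·m at a=15 m (b=L-a=5):
  θ_3 = (R_Ax²/2 - M_Ax)/EI  [x≤a] with R_A=27/32, M_A=75/16 = ((27/32)·10²/2 - (75/16)·10)/5000 = -3/3200 rad
Superposition: θ = Σ θ_i = 127/9600 rad ≈ 0.013229 rad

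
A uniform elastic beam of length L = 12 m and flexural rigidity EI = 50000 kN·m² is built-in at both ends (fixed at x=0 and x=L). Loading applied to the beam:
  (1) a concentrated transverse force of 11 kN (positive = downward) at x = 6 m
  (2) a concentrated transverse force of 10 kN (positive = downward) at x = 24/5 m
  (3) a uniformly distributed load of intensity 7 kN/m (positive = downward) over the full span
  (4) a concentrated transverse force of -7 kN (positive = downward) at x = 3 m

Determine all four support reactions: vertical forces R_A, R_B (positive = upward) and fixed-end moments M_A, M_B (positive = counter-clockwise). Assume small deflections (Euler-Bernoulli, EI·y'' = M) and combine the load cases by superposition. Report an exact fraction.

Load 1 — point force P=11 kN at a=6 m (b=L-a=6):
  R_A = Pb²(3a+b)/L³ = 11·6²·(3·6+6)/12³ = 11/2 kN
  M_A = Pab²/L² = 11·6·6²/12² = 33/2 kN·m
  R_B = Pa²(a+3b)/L³ = 11·6²·(6+3·6)/12³ = 11/2 kN
  M_B = -Pa²b/L² = -11·6²·6/12² = -33/2 kN·m
Load 2 — point force P=10 kN at a=24/5 m (b=L-a=36/5):
  R_A = Pb²(3a+b)/L³ = 10·(36/5)²·(3·(24/5)+(36/5))/12³ = 162/25 kN
  M_A = Pab²/L² = 10·(24/5)·(36/5)²/12² = 432/25 kN·m
  R_B = Pa²(a+3b)/L³ = 10·(24/5)²·((24/5)+3·(36/5))/12³ = 88/25 kN
  M_B = -Pa²b/L² = -10·(24/5)²·(36/5)/12² = -288/25 kN·m
Load 3 — uniform load w=7 kN/m over full span:
  R_A = wL/2 = 7·12/2 = 42 kN
  M_A = wL²/12 = 7·12²/12 = 84 kN·m
  R_B = wL/2 = 7·12/2 = 42 kN
  M_B = -wL²/12 = -7·12²/12 = -84 kN·m
Load 4 — point force P=-7 kN at a=3 m (b=L-a=9):
  R_A = Pb²(3a+b)/L³ = (-7)·9²·(3·3+9)/12³ = -189/32 kN
  M_A = Pab²/L² = (-7)·3·9²/12² = -189/16 kN·m
  R_B = Pa²(a+3b)/L³ = (-7)·3²·(3+3·9)/12³ = -35/32 kN
  M_B = -Pa²b/L² = -(-7)·3²·9/12² = 63/16 kN·m
Superposition: R_A = 38459/800 kN, M_A = 42387/400 kN·m, R_B = 39941/800 kN, M_B = -43233/400 kN·m

R_A = 38459/800 kN, M_A = 42387/400 kN·m, R_B = 39941/800 kN, M_B = -43233/400 kN·m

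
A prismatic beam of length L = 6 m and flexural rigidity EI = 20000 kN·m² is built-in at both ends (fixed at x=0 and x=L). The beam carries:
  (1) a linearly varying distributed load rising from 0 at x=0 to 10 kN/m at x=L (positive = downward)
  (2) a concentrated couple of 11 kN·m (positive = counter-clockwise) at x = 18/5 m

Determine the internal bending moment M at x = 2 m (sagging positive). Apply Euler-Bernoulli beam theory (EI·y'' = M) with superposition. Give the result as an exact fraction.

M(2) = 1246/225 kN·m

Load 1 — triangular load w₀=10 kN/m (0→w₀ over full span):
  M_1 = 3w₀Lx/20 - w₀L²/30 - w₀x³/(6L) = 3·10·6·2/20 - 10·6²/30 - 10·2³/(6·6) = 34/9 kN·m
Load 2 — applied couple M₀=11 kN·m at a=18/5 m (b=L-a=12/5):
  M_2 = R_Ax - M_A  [x≤a] with R_A=66/25, M_A=88/25 = (66/25)·2 - (88/25) = 44/25 kN·m
Superposition: M = Σ M_i = 1246/225 kN·m ≈ 5.537778 kN·m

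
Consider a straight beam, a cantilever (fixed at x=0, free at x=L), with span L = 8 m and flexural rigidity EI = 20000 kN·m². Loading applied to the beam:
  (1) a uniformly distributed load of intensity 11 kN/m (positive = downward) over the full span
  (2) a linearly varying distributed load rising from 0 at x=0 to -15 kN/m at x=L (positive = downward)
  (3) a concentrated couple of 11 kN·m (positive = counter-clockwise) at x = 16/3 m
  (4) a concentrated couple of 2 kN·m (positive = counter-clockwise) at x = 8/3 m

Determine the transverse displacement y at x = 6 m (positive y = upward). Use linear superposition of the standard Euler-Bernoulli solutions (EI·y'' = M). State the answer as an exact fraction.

y(6) = 3239/360000 m

Load 1 — uniform load w=11 kN/m over full span:
  y_1 = -wx²(x²-4Lx+6L²)/(24EI) = -11·6²·(6²-4·8·6+6·8²)/(24·20000) = -1881/10000 m
Load 2 — triangular load w₀=-15 kN/m (0→w₀ over full span):
  y_2 = (w₀Lx³/12-w₀L²x²/6-w₀x⁵/(120L))/EI = ((-15)·8·6³/12-(-15)·8²·6²/6-(-15)·6⁵/(120·8))/20000 = 7443/40000 m
Load 3 — applied couple M₀=11 kN·m at a=16/3 m (b=L-a=8/3):
  y_3 = M₀a(2x-a)/(2EI)  [x>a] = 11·(16/3)·(2·6-(16/3))/(2·20000) = 11/1125 m
Load 4 — applied couple M₀=2 kN·m at a=8/3 m (b=L-a=16/3):
  y_4 = M₀a(2x-a)/(2EI)  [x>a] = 2·(8/3)·(2·6-(8/3))/(2·20000) = 7/5625 m
Superposition: y = Σ y_i = 3239/360000 m ≈ 0.008997 m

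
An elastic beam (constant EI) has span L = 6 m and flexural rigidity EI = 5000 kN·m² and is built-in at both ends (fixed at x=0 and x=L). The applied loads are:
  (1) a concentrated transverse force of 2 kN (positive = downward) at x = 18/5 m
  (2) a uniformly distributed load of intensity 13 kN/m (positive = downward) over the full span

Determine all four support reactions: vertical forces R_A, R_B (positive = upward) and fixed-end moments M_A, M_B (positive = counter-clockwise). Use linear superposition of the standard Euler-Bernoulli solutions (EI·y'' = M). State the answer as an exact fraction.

Load 1 — point force P=2 kN at a=18/5 m (b=L-a=12/5):
  R_A = Pb²(3a+b)/L³ = 2·(12/5)²·(3·(18/5)+(12/5))/6³ = 88/125 kN
  M_A = Pab²/L² = 2·(18/5)·(12/5)²/6² = 144/125 kN·m
  R_B = Pa²(a+3b)/L³ = 2·(18/5)²·((18/5)+3·(12/5))/6³ = 162/125 kN
  M_B = -Pa²b/L² = -2·(18/5)²·(12/5)/6² = -216/125 kN·m
Load 2 — uniform load w=13 kN/m over full span:
  R_A = wL/2 = 13·6/2 = 39 kN
  M_A = wL²/12 = 13·6²/12 = 39 kN·m
  R_B = wL/2 = 13·6/2 = 39 kN
  M_B = -wL²/12 = -13·6²/12 = -39 kN·m
Superposition: R_A = 4963/125 kN, M_A = 5019/125 kN·m, R_B = 5037/125 kN, M_B = -5091/125 kN·m

R_A = 4963/125 kN, M_A = 5019/125 kN·m, R_B = 5037/125 kN, M_B = -5091/125 kN·m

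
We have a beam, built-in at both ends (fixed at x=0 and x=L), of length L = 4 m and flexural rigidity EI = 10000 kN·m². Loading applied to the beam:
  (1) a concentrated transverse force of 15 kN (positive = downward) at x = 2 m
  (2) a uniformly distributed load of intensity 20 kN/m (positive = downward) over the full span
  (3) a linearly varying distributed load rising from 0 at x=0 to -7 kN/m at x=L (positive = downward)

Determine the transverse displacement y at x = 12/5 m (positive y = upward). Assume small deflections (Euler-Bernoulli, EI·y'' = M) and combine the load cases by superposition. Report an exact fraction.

y(12/5) = -14191/9765625 m

Load 1 — point force P=15 kN at a=2 m (b=L-a=2):
  y_1 = -Pa²(L-x)²(3bL-(3b+a)(L-x))/(6L³EI)  [x>a] = -15·2²·(4-(12/5))²·(3·2·4-(3·2+2)·(4-(12/5)))/(6·4³·10000) = -7/15625 m
Load 2 — uniform load w=20 kN/m over full span:
  y_2 = -wx²(L-x)²/(24EI) = -20·(12/5)²·(4-(12/5))²/(24·10000) = -96/78125 m
Load 3 — triangular load w₀=-7 kN/m (0→w₀ over full span):
  y_3 = -w₀x²(L-x)²(x+2L)/(120LEI) = -(-7)·(12/5)²·(4-(12/5))²·((12/5)+2·4)/(120·4·10000) = 2184/9765625 m
Superposition: y = Σ y_i = -14191/9765625 m ≈ -0.001453 m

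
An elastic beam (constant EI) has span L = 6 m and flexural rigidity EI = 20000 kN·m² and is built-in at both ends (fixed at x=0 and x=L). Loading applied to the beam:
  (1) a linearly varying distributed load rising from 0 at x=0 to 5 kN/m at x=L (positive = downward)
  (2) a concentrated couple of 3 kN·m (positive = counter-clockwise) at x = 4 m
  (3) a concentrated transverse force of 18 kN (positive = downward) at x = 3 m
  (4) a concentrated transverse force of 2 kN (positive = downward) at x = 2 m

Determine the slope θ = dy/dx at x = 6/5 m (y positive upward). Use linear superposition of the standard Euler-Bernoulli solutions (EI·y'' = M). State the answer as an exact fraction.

θ(6/5) = -5827/7500000 rad

Load 1 — triangular load w₀=5 kN/m (0→w₀ over full span):
  θ_1 = -w₀(2x(L-x)(L-2x)(x+2L)+x²(L-x)²)/(120LEI) = -5·(2·(6/5)·(6-(6/5))·(6-2·(6/5))·((6/5)+2·6)+(6/5)²·(6-(6/5))²)/(120·6·20000) = -63/312500 rad
Load 2 — applied couple M₀=3 kN·m at a=4 m (b=L-a=2):
  θ_2 = (R_Ax²/2 - M_Ax)/EI  [x≤a] with R_A=2/3, M_A=1 = ((2/3)·(6/5)²/2 - 1·(6/5))/20000 = -9/250000 rad
Load 3 — point force P=18 kN at a=3 m (b=L-a=3):
  θ_3 = -Pb²x(2aL-(3a+b)x)/(2L³EI)  [x≤a] = -18·3²·(6/5)·(2·3·6-(3·3+3)·(6/5))/(2·6³·20000) = -243/500000 rad
Load 4 — point force P=2 kN at a=2 m (b=L-a=4):
  θ_4 = -Pb²x(2aL-(3a+b)x)/(2L³EI)  [x≤a] = -2·4²·(6/5)·(2·2·6-(3·2+4)·(6/5))/(2·6³·20000) = -1/18750 rad
Superposition: θ = Σ θ_i = -5827/7500000 rad ≈ -0.000777 rad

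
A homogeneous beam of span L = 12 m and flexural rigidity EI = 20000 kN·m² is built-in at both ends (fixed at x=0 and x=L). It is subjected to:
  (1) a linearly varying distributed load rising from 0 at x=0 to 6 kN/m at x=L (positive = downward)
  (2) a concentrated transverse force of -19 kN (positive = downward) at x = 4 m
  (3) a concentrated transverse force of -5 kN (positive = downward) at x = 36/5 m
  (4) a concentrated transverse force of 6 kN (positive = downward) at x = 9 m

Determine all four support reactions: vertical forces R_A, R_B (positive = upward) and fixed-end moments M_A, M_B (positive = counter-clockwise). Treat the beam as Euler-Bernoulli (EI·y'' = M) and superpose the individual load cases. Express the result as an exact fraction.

Load 1 — triangular load w₀=6 kN/m (0→w₀ over full span):
  R_A = 3w₀L/20 = 3·6·12/20 = 54/5 kN
  M_A = w₀L²/30 = 6·12²/30 = 144/5 kN·m
  R_B = 7w₀L/20 = 7·6·12/20 = 126/5 kN
  M_B = -w₀L²/20 = -6·12²/20 = -216/5 kN·m
Load 2 — point force P=-19 kN at a=4 m (b=L-a=8):
  R_A = Pb²(3a+b)/L³ = (-19)·8²·(3·4+8)/12³ = -380/27 kN
  M_A = Pab²/L² = (-19)·4·8²/12² = -304/9 kN·m
  R_B = Pa²(a+3b)/L³ = (-19)·4²·(4+3·8)/12³ = -133/27 kN
  M_B = -Pa²b/L² = -(-19)·4²·8/12² = 152/9 kN·m
Load 3 — point force P=-5 kN at a=36/5 m (b=L-a=24/5):
  R_A = Pb²(3a+b)/L³ = (-5)·(24/5)²·(3·(36/5)+(24/5))/12³ = -44/25 kN
  M_A = Pab²/L² = (-5)·(36/5)·(24/5)²/12² = -144/25 kN·m
  R_B = Pa²(a+3b)/L³ = (-5)·(36/5)²·((36/5)+3·(24/5))/12³ = -81/25 kN
  M_B = -Pa²b/L² = -(-5)·(36/5)²·(24/5)/12² = 216/25 kN·m
Load 4 — point force P=6 kN at a=9 m (b=L-a=3):
  R_A = Pb²(3a+b)/L³ = 6·3²·(3·9+3)/12³ = 15/16 kN
  M_A = Pab²/L² = 6·9·3²/12² = 27/8 kN·m
  R_B = Pa²(a+3b)/L³ = 6·9²·(9+3·3)/12³ = 81/16 kN
  M_B = -Pa²b/L² = -6·9²·3/12² = -81/8 kN·m
Superposition: R_A = -44243/10800 kN, M_A = -13253/1800 kN·m, R_B = 238643/10800 kN, M_B = -50033/1800 kN·m

R_A = -44243/10800 kN, M_A = -13253/1800 kN·m, R_B = 238643/10800 kN, M_B = -50033/1800 kN·m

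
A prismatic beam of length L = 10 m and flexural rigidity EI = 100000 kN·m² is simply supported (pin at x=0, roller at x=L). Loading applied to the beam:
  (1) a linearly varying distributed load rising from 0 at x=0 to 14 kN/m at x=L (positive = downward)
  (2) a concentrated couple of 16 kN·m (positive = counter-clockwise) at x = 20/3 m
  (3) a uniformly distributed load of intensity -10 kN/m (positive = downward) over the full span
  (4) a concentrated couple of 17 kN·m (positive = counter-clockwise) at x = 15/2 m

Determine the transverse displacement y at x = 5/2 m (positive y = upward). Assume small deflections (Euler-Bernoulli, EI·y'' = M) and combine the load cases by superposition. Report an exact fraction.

y(5/2) = 19667/9216000 m

Load 1 — triangular load w₀=14 kN/m (0→w₀ over full span):
  y_1 = -w₀x(7L⁴-10L²x²+3x⁴)/(360LEI) = -14·(5/2)·(7·10⁴-10·10²·(5/2)²+3·(5/2)⁴)/(360·10·100000) = -763/122880 m
Load 2 — applied couple M₀=16 kN·m at a=20/3 m (b=L-a=10/3):
  y_2 = (M₀x³/(6L)+C₁x)/EI  [x≤a] with C₁=M₀(3b²-L²)/(6L)=-160/9 = (16·(5/2)³/(6·10)+(-160/9)·(5/2))/100000 = -29/72000 m
Load 3 — uniform load w=-10 kN/m over full span:
  y_3 = -wx(L³-2Lx²+x³)/(24EI) = -(-10)·(5/2)·(10³-2·10·(5/2)²+(5/2)³)/(24·100000) = 19/2048 m
Load 4 — applied couple M₀=17 kN·m at a=15/2 m (b=L-a=5/2):
  y_4 = (M₀x³/(6L)+C₁x)/EI  [x≤a] with C₁=M₀(3b²-L²)/(6L)=-1105/48 = (17·(5/2)³/(6·10)+(-1105/48)·(5/2))/100000 = -17/32000 m
Superposition: y = Σ y_i = 19667/9216000 m ≈ 0.002134 m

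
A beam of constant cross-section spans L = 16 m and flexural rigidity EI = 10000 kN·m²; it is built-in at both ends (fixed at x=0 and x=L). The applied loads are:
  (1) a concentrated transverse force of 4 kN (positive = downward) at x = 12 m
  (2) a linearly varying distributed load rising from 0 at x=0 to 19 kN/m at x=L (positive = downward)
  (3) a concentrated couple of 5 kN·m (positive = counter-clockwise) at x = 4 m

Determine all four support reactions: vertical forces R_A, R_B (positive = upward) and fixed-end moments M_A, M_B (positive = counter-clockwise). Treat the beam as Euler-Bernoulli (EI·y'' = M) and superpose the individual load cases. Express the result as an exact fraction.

R_A = 29809/640 kN, M_A = 39407/240 kN·m, R_B = 70031/640 kN, M_B = -20051/80 kN·m

Load 1 — point force P=4 kN at a=12 m (b=L-a=4):
  R_A = Pb²(3a+b)/L³ = 4·4²·(3·12+4)/16³ = 5/8 kN
  M_A = Pab²/L² = 4·12·4²/16² = 3 kN·m
  R_B = Pa²(a+3b)/L³ = 4·12²·(12+3·4)/16³ = 27/8 kN
  M_B = -Pa²b/L² = -4·12²·4/16² = -9 kN·m
Load 2 — triangular load w₀=19 kN/m (0→w₀ over full span):
  R_A = 3w₀L/20 = 3·19·16/20 = 228/5 kN
  M_A = w₀L²/30 = 19·16²/30 = 2432/15 kN·m
  R_B = 7w₀L/20 = 7·19·16/20 = 532/5 kN
  M_B = -w₀L²/20 = -19·16²/20 = -1216/5 kN·m
Load 3 — applied couple M₀=5 kN·m at a=4 m (b=L-a=12):
  R_A = 6M₀ab/L³ = 6·5·4·12/16³ = 45/128 kN
  M_A = M₀b(2a-b)/L² = 5·12·(2·4-12)/16² = -15/16 kN·m
  R_B = -6M₀ab/L³ = -6·5·4·12/16³ = -45/128 kN
  M_B = M₀a(2b-a)/L² = 5·4·(2·12-4)/16² = 25/16 kN·m
Superposition: R_A = 29809/640 kN, M_A = 39407/240 kN·m, R_B = 70031/640 kN, M_B = -20051/80 kN·m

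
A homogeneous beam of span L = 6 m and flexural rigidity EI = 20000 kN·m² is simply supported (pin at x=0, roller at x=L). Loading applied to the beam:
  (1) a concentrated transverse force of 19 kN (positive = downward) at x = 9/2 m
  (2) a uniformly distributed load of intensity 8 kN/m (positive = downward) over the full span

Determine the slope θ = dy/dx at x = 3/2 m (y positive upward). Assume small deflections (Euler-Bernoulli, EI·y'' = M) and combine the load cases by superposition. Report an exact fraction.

θ(3/2) = -567/160000 rad

Load 1 — point force P=19 kN at a=9/2 m (b=L-a=3/2):
  θ_1 = -Pb(L²-b²-3x²)/(6LEI)  [x≤a] = -19·(3/2)·(6²-(3/2)²-3·(3/2)²)/(6·6·20000) = -171/160000 rad
Load 2 — uniform load w=8 kN/m over full span:
  θ_2 = -w(L³-6Lx²+4x³)/(24EI) = -8·(6³-6·6·(3/2)²+4·(3/2)³)/(24·20000) = -99/40000 rad
Superposition: θ = Σ θ_i = -567/160000 rad ≈ -0.003544 rad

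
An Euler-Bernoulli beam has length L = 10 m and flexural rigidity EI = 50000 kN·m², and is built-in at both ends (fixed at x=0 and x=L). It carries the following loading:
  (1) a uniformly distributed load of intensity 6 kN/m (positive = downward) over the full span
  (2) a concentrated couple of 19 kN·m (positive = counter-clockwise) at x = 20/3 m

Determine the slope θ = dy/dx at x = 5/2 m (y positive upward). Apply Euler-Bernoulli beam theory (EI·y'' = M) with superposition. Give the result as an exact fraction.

Load 1 — uniform load w=6 kN/m over full span:
  θ_1 = -wx(L-x)(L-2x)/(12EI) = -6·(5/2)·(10-(5/2))·(10-2·(5/2))/(12·50000) = -3/3200 rad
Load 2 — applied couple M₀=19 kN·m at a=20/3 m (b=L-a=10/3):
  θ_2 = (R_Ax²/2 - M_Ax)/EI  [x≤a] with R_A=38/15, M_A=19/3 = ((38/15)·(5/2)²/2 - (19/3)·(5/2))/50000 = -19/120000 rad
Superposition: θ = Σ θ_i = -263/240000 rad ≈ -0.001096 rad

θ(5/2) = -263/240000 rad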